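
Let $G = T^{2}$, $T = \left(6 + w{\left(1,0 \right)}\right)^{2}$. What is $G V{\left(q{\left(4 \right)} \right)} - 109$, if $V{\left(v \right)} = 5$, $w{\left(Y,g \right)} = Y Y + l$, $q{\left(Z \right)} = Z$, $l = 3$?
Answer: $49891$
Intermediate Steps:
$w{\left(Y,g \right)} = 3 + Y^{2}$ ($w{\left(Y,g \right)} = Y Y + 3 = Y^{2} + 3 = 3 + Y^{2}$)
$T = 100$ ($T = \left(6 + \left(3 + 1^{2}\right)\right)^{2} = \left(6 + \left(3 + 1\right)\right)^{2} = \left(6 + 4\right)^{2} = 10^{2} = 100$)
$G = 10000$ ($G = 100^{2} = 10000$)
$G V{\left(q{\left(4 \right)} \right)} - 109 = 10000 \cdot 5 - 109 = 50000 - 109 = 49891$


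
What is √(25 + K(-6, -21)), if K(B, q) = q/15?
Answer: √590/5 ≈ 4.8580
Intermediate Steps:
K(B, q) = q/15 (K(B, q) = q*(1/15) = q/15)
√(25 + K(-6, -21)) = √(25 + (1/15)*(-21)) = √(25 - 7/5) = √(118/5) = √590/5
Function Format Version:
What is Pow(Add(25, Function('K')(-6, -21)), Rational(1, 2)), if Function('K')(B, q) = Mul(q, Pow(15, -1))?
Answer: Mul(Rational(1, 5), Pow(590, Rational(1, 2))) ≈ 4.8580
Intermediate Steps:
Function('K')(B, q) = Mul(Rational(1, 15), q) (Function('K')(B, q) = Mul(q, Rational(1, 15)) = Mul(Rational(1, 15), q))
Pow(Add(25, Function('K')(-6, -21)), Rational(1, 2)) = Pow(Add(25, Mul(Rational(1, 15), -21)), Rational(1, 2)) = Pow(Add(25, Rational(-7, 5)), Rational(1, 2)) = Pow(Rational(118, 5), Rational(1, 2)) = Mul(Rational(1, 5), Pow(590, Rational(1, 2)))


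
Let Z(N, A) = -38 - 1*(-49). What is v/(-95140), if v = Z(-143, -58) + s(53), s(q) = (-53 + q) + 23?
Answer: -17/47570 ≈ -0.00035737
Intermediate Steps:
Z(N, A) = 11 (Z(N, A) = -38 + 49 = 11)
s(q) = -30 + q
v = 34 (v = 11 + (-30 + 53) = 11 + 23 = 34)
v/(-95140) = 34/(-95140) = 34*(-1/95140) = -17/47570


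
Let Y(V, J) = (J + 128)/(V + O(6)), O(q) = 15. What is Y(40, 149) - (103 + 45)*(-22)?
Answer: 179357/55 ≈ 3261.0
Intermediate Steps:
Y(V, J) = (128 + J)/(15 + V) (Y(V, J) = (J + 128)/(V + 15) = (128 + J)/(15 + V))
Y(40, 149) - (103 + 45)*(-22) = (128 + 149)/(15 + 40) - (103 + 45)*(-22) = 277/55 - 148*(-22) = (1/55)*277 - 1*(-3256) = 277/55 + 3256 = 179357/55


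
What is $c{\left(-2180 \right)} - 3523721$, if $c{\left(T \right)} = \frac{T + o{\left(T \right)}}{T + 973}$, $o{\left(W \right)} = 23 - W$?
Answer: $- \frac{4253131270}{1207} \approx -3.5237 \cdot 10^{6}$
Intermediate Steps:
$c{\left(T \right)} = \frac{23}{973 + T}$ ($c{\left(T \right)} = \frac{T - \left(-23 + T\right)}{T + 973} = \frac{23}{973 + T}$)
$c{\left(-2180 \right)} - 3523721 = \frac{23}{973 - 2180} - 3523721 = \frac{23}{-1207} - 3523721 = 23 \left(- \frac{1}{1207}\right) - 3523721 = - \frac{23}{1207} - 3523721 = - \frac{4253131270}{1207}$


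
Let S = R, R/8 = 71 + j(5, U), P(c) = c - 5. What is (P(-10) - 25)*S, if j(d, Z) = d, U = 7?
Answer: -24320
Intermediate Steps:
P(c) = -5 + c
R = 608 (R = 8*(71 + 5) = 8*76 = 608)
S = 608
(P(-10) - 25)*S = ((-5 - 10) - 25)*608 = (-15 - 25)*608 = -40*608 = -24320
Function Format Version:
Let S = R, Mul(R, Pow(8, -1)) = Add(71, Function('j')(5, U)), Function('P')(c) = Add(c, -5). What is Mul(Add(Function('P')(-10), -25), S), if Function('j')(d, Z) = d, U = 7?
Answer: -24320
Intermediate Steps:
Function('P')(c) = Add(-5, c)
R = 608 (R = Mul(8, Add(71, 5)) = Mul(8, 76) = 608)
S = 608
Mul(Add(Function('P')(-10), -25), S) = Mul(Add(Add(-5, -10), -25), 608) = Mul(Add(-15, -25), 608) = Mul(-40, 608) = -24320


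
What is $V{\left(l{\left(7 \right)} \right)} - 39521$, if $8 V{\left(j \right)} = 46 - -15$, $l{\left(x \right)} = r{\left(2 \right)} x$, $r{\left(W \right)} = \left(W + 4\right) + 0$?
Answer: $- \frac{316107}{8} \approx -39513.0$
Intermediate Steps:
$r{\left(W \right)} = 4 + W$ ($r{\left(W \right)} = \left(4 + W\right) + 0 = 4 + W$)
$l{\left(x \right)} = 6 x$ ($l{\left(x \right)} = \left(4 + 2\right) x = 6 x$)
$V{\left(j \right)} = \frac{61}{8}$ ($V{\left(j \right)} = \frac{46 - -15}{8} = \frac{46 + 15}{8} = \frac{1}{8} \cdot 61 = \frac{61}{8}$)
$V{\left(l{\left(7 \right)} \right)} - 39521 = \frac{61}{8} - 39521 = - \frac{316107}{8}$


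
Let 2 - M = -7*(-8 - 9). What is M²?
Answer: 13689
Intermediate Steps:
M = -117 (M = 2 - (-7)*(-8 - 9) = 2 - (-7)*(-17) = 2 - 1*119 = 2 - 119 = -117)
M² = (-117)² = 13689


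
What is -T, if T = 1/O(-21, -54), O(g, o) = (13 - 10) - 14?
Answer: 1/11 ≈ 0.090909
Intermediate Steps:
O(g, o) = -11 (O(g, o) = 3 - 14 = -11)
T = -1/11 (T = 1/(-11) = -1/11 ≈ -0.090909)
-T = -1*(-1/11) = 1/11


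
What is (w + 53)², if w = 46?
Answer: 9801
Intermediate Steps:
(w + 53)² = (46 + 53)² = 99² = 9801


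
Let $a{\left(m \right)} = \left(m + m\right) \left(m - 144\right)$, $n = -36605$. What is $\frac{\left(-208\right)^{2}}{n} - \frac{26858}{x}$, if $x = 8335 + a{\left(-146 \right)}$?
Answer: $- \frac{15407194}{10476351} \approx -1.4707$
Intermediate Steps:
$a{\left(m \right)} = 2 m \left(-144 + m\right)$
$x = 93015$ ($x = 8335 + 2 \left(-146\right) \left(-144 - 146\right) = 8335 + 2 \left(-146\right) \left(-290\right) = 8335 + 84680 = 93015$)
$\frac{\left(-208\right)^{2}}{n} - \frac{26858}{x} = \frac{\left(-208\right)^{2}}{-36605} - \frac{26858}{93015} = 43264 \left(- \frac{1}{36605}\right) - \frac{2066}{7155} = - \frac{43264}{36605} - \frac{2066}{7155} = - \frac{15407194}{10476351}$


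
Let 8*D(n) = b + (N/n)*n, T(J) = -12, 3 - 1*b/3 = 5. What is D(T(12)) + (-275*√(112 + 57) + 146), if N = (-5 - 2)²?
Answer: -27389/8 ≈ -3423.6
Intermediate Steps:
b = -6 (b = 9 - 3*5 = 9 - 15 = -6)
N = 49 (N = (-7)² = 49)
D(n) = 43/8 (D(n) = (-6 + (49/n)*n)/8 = (-6 + 49)/8 = (⅛)*43 = 43/8)
D(T(12)) + (-275*√(112 + 57) + 146) = 43/8 + (-275*√(112 + 57) + 146) = 43/8 + (-275*√169 + 146) = 43/8 + (-275*13 + 146) = 43/8 + (-3575 + 146) = 43/8 - 3429 = -27389/8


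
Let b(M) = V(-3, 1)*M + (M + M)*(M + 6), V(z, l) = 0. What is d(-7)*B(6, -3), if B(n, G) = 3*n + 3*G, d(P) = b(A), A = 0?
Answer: 0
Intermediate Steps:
b(M) = 2*M*(6 + M) (b(M) = 0*M + (M + M)*(M + 6) = 0 + (2*M)*(6 + M) = 0 + 2*M*(6 + M) = 2*M*(6 + M))
d(P) = 0 (d(P) = 2*0*(6 + 0) = 2*0*6 = 0)
B(n, G) = 3*G + 3*n
d(-7)*B(6, -3) = 0*(3*(-3) + 3*6) = 0*(-9 + 18) = 0*9 = 0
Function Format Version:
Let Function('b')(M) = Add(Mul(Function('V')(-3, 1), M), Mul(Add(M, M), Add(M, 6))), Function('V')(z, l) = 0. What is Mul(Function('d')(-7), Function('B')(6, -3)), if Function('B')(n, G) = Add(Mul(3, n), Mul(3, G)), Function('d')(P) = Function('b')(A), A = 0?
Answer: 0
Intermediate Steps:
Function('b')(M) = Mul(2, M, Add(6, M)) (Function('b')(M) = Add(Mul(0, M), Mul(Add(M, M), Add(M, 6))) = Add(0, Mul(Mul(2, M), Add(6, M))) = Add(0, Mul(2, M, Add(6, M))) = Mul(2, M, Add(6, M)))
Function('d')(P) = 0 (Function('d')(P) = Mul(2, 0, Add(6, 0)) = Mul(2, 0, 6) = 0)
Function('B')(n, G) = Add(Mul(3, G), Mul(3, n))
Mul(Function('d')(-7), Function('B')(6, -3)) = Mul(0, Add(Mul(3, -3), Mul(3, 6))) = Mul(0, Add(-9, 18)) = Mul(0, 9) = 0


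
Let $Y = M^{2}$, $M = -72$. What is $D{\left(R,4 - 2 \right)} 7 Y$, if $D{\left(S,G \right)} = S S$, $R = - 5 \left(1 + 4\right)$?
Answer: $22680000$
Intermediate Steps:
$R = -25$ ($R = \left(-5\right) 5 = -25$)
$Y = 5184$ ($Y = \left(-72\right)^{2} = 5184$)
$D{\left(S,G \right)} = S^{2}$
$D{\left(R,4 - 2 \right)} 7 Y = \left(-25\right)^{2} \cdot 7 \cdot 5184 = 625 \cdot 7 \cdot 5184 = 4375 \cdot 5184 = 22680000$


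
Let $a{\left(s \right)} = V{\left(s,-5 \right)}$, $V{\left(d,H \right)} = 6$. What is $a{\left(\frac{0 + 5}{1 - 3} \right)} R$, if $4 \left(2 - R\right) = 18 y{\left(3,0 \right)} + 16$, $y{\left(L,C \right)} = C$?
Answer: $-12$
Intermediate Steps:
$R = -2$ ($R = 2 - \frac{18 \cdot 0 + 16}{4} = 2 - \frac{0 + 16}{4} = 2 - 4 = -2$)
$a{\left(s \right)} = 6$
$a{\left(\frac{0 + 5}{1 - 3} \right)} R = 6 \left(-2\right) = -12$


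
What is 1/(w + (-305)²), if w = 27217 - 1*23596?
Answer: 1/96646 ≈ 1.0347e-5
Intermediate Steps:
w = 3621 (w = 27217 - 23596 = 3621)
1/(w + (-305)²) = 1/(3621 + (-305)²) = 1/(3621 + 93025) = 1/96646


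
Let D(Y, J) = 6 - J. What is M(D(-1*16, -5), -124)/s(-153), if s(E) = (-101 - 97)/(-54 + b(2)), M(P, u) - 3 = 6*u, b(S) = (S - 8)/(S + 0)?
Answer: -4693/22 ≈ -213.32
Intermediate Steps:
b(S) = (-8 + S)/S
M(P, u) = 3 + 6*u
s(E) = 66/19 (s(E) = (-101 - 97)/(-54 + (-8 + 2)/2) = -198/(-54 + (½)*(-6)) = -198/(-54 - 3) = -198/(-57) = -198*(-1/57) = 66/19)
M(D(-1*16, -5), -124)/s(-153) = (3 + 6*(-124))/(66/19) = (3 - 744)*(19/66) = -741*19/66 = -4693/22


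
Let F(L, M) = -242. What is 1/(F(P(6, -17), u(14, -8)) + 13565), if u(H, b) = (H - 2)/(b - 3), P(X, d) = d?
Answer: 1/13323 ≈ 7.5058e-5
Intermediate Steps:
u(H, b) = (-2 + H)/(-3 + b)
1/(F(P(6, -17), u(14, -8)) + 13565) = 1/(-242 + 13565) = 1/13323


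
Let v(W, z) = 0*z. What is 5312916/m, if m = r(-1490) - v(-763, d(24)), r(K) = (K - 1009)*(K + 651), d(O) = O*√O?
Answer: 252996/99841 ≈ 2.5340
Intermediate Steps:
d(O) = O^(3/2)
r(K) = (-1009 + K)*(651 + K)
v(W, z) = 0
m = 2096661 (m = (-656859 + (-1490)² - 358*(-1490)) - 1*0 = (-656859 + 2220100 + 533420) + 0 = 2096661 + 0 = 2096661)
5312916/m = 5312916/2096661 = 5312916*(1/2096661) = 252996/99841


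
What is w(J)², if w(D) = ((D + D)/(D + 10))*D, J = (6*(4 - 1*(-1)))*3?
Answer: 26244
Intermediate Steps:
J = 90 (J = (6*(4 + 1))*3 = (6*5)*3 = 30*3 = 90)
w(D) = 2*D²/(10 + D) (w(D) = ((2*D)/(10 + D))*D = (2*D/(10 + D))*D = 2*D²/(10 + D))
w(J)² = (2*90²/(10 + 90))² = (2*8100/100)² = (2*8100*(1/100))² = 162² = 26244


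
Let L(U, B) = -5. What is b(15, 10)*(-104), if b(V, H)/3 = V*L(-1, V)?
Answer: 23400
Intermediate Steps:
b(V, H) = -15*V (b(V, H) = 3*(V*(-5)) = 3*(-5*V) = -15*V)
b(15, 10)*(-104) = -15*15*(-104) = -225*(-104) = 23400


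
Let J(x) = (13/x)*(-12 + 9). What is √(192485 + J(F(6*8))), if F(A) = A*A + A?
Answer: √150908227/28 ≈ 438.73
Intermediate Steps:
F(A) = A + A² (F(A) = A² + A = A + A²)
J(x) = -39/x (J(x) = (13/x)*(-3) = -39/x)
√(192485 + J(F(6*8))) = √(192485 - 39*1/(48*(1 + 6*8))) = √(192485 - 39*1/(48*(1 + 48))) = √(192485 - 39/(48*49)) = √(192485 - 39/2352) = √(192485 - 39*1/2352) = √(192485 - 13/784) = √(150908227/784) = √150908227/28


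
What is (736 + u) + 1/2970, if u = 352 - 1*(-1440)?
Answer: 7508161/2970 ≈ 2528.0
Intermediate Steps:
u = 1792 (u = 352 + 1440 = 1792)
(736 + u) + 1/2970 = (736 + 1792) + 1/2970 = 2528 + 1/2970 = 7508161/2970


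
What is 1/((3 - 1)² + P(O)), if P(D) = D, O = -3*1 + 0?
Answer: 1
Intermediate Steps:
O = -3 (O = -3 + 0 = -3)
1/((3 - 1)² + P(O)) = 1/((3 - 1)² - 3) = 1/(2² - 3) = 1/(4 - 3) = 1/1 = 1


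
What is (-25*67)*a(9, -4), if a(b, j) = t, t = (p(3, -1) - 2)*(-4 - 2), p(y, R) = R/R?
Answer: -10050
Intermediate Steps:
p(y, R) = 1
t = 6 (t = (1 - 2)*(-4 - 2) = -1*(-6) = 6)
a(b, j) = 6
(-25*67)*a(9, -4) = -25*67*6 = -1675*6 = -10050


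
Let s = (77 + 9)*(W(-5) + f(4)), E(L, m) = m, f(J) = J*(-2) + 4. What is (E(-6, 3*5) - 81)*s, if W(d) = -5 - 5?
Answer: 79464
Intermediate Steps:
f(J) = 4 - 2*J (f(J) = -2*J + 4 = 4 - 2*J)
W(d) = -10
s = -1204 (s = (77 + 9)*(-10 + (4 - 2*4)) = 86*(-10 + (4 - 8)) = 86*(-10 - 4) = 86*(-14) = -1204)
(E(-6, 3*5) - 81)*s = (3*5 - 81)*(-1204) = (15 - 81)*(-1204) = -66*(-1204) = 79464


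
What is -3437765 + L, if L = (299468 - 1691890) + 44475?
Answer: -4785712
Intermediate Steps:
L = -1347947 (L = -1392422 + 44475 = -1347947)
-3437765 + L = -3437765 - 1347947 = -4785712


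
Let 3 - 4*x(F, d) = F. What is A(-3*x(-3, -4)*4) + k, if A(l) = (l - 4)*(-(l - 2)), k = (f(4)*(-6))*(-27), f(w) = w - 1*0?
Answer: 208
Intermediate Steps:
x(F, d) = ¾ - F/4
f(w) = w (f(w) = w + 0 = w)
k = 648 (k = (4*(-6))*(-27) = -24*(-27) = 648)
A(l) = (-4 + l)*(2 - l) (A(l) = (-4 + l)*(-(-2 + l)) = (-4 + l)*(2 - l))
A(-3*x(-3, -4)*4) + k = (-8 - (-3*(¾ - ¼*(-3))*4)² + 6*(-3*(¾ - ¼*(-3))*4)) + 648 = (-8 - (-3*(¾ + ¾)*4)² + 6*(-3*(¾ + ¾)*4)) + 648 = (-8 - (-3*3/2*4)² + 6*(-3*3/2*4)) + 648 = (-8 - (-9/2*4)² + 6*(-9/2*4)) + 648 = (-8 - 1*(-18)² + 6*(-18)) + 648 = (-8 - 1*324 - 108) + 648 = (-8 - 324 - 108) + 648 = -440 + 648 = 208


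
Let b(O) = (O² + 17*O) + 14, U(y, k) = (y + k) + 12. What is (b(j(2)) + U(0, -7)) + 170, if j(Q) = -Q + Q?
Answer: 189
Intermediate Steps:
U(y, k) = 12 + k + y (U(y, k) = (k + y) + 12 = 12 + k + y)
j(Q) = 0
b(O) = 14 + O² + 17*O
(b(j(2)) + U(0, -7)) + 170 = ((14 + 0² + 17*0) + (12 - 7 + 0)) + 170 = ((14 + 0 + 0) + 5) + 170 = (14 + 5) + 170 = 19 + 170 = 189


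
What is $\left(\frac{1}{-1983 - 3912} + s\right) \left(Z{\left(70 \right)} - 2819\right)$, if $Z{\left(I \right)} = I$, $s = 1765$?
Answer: $- \frac{28602448826}{5895} \approx -4.852 \cdot 10^{6}$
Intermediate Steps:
$\left(\frac{1}{-1983 - 3912} + s\right) \left(Z{\left(70 \right)} - 2819\right) = \left(\frac{1}{-1983 - 3912} + 1765\right) \left(70 - 2819\right) = \left(\frac{1}{-5895} + 1765\right) \left(-2749\right) = \left(- \frac{1}{5895} + 1765\right) \left(-2749\right) = \frac{10404674}{5895} \left(-2749\right) = - \frac{28602448826}{5895}$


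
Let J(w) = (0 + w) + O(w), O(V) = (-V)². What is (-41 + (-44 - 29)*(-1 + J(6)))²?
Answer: 9205156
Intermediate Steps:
O(V) = V²
J(w) = w + w² (J(w) = (0 + w) + w² = w + w²)
(-41 + (-44 - 29)*(-1 + J(6)))² = (-41 + (-44 - 29)*(-1 + 6*(1 + 6)))² = (-41 - 73*(-1 + 6*7))² = (-41 - 73*(-1 + 42))² = (-41 - 73*41)² = (-41 - 2993)² = (-3034)² = 9205156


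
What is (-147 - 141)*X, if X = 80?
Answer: -23040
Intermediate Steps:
(-147 - 141)*X = (-147 - 141)*80 = -288*80 = -23040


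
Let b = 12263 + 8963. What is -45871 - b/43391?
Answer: -1990409787/43391 ≈ -45872.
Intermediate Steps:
b = 21226
-45871 - b/43391 = -45871 - 21226/43391 = -1990409787/43391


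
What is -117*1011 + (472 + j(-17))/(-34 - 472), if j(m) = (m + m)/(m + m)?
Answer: -5441245/46 ≈ -1.1829e+5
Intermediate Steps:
j(m) = 1 (j(m) = (2*m)/((2*m)) = (2*m)*(1/(2*m)) = 1)
-117*1011 + (472 + j(-17))/(-34 - 472) = -117*1011 + (472 + 1)/(-34 - 472) = -118287 + 473/(-506) = -118287 + 473*(-1/506) = -118287 - 43/46 = -5441245/46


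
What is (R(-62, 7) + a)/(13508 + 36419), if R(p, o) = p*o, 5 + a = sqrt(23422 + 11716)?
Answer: -439/49927 + sqrt(35138)/49927 ≈ -0.0050383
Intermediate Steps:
a = -5 + sqrt(35138) (a = -5 + sqrt(23422 + 11716) = -5 + sqrt(35138) ≈ 182.45)
R(p, o) = o*p
(R(-62, 7) + a)/(13508 + 36419) = (7*(-62) + (-5 + sqrt(35138)))/(13508 + 36419) = (-434 + (-5 + sqrt(35138)))/49927 = (-439 + sqrt(35138))*(1/49927) = -439/49927 + sqrt(35138)/49927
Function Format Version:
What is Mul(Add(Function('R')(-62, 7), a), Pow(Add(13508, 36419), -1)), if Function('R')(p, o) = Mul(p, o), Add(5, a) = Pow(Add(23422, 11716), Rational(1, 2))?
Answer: Add(Rational(-439, 49927), Mul(Rational(1, 49927), Pow(35138, Rational(1, 2)))) ≈ -0.0050383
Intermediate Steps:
a = Add(-5, Pow(35138, Rational(1, 2))) (a = Add(-5, Pow(Add(23422, 11716), Rational(1, 2))) = Add(-5, Pow(35138, Rational(1, 2))) ≈ 182.45)
Function('R')(p, o) = Mul(o, p)
Mul(Add(Function('R')(-62, 7), a), Pow(Add(13508, 36419), -1)) = Mul(Add(Mul(7, -62), Add(-5, Pow(35138, Rational(1, 2)))), Pow(Add(13508, 36419), -1)) = Mul(Add(-434, Add(-5, Pow(35138, Rational(1, 2)))), Pow(49927, -1)) = Mul(Add(-439, Pow(35138, Rational(1, 2))), Rational(1, 49927)) = Add(Rational(-439, 49927), Mul(Rational(1, 49927), Pow(35138, Rational(1, 2))))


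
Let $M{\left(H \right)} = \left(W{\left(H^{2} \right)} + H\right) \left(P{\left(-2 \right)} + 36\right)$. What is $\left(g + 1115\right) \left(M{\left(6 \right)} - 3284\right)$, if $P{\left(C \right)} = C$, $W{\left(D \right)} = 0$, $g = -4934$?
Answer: $11762520$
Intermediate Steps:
$M{\left(H \right)} = 34 H$ ($M{\left(H \right)} = \left(0 + H\right) \left(-2 + 36\right) = H 34 = 34 H$)
$\left(g + 1115\right) \left(M{\left(6 \right)} - 3284\right) = \left(-4934 + 1115\right) \left(34 \cdot 6 - 3284\right) = - 3819 \left(204 - 3284\right) = \left(-3819\right) \left(-3080\right) = 11762520$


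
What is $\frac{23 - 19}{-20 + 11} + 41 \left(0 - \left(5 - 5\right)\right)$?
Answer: $- \frac{4}{9} \approx -0.44444$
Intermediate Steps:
$\frac{23 - 19}{-20 + 11} + 41 \left(0 - \left(5 - 5\right)\right) = \frac{4}{-9} + 41 \left(0 - \left(5 - 5\right)\right) = 4 \left(- \frac{1}{9}\right) + 41 \left(0 - 0\right) = - \frac{4}{9} + 41 \left(0 + 0\right) = - \frac{4}{9} + 41 \cdot 0 = - \frac{4}{9} + 0 = - \frac{4}{9}$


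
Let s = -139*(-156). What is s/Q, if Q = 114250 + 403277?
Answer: 7228/172509 ≈ 0.041899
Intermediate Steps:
Q = 517527
s = 21684
s/Q = 21684/517527 = 21684*(1/517527) = 7228/172509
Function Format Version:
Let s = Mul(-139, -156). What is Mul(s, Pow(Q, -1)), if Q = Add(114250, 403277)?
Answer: Rational(7228, 172509) ≈ 0.041899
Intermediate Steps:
Q = 517527
s = 21684
Mul(s, Pow(Q, -1)) = Mul(21684, Pow(517527, -1)) = Mul(21684, Rational(1, 517527)) = Rational(7228, 172509)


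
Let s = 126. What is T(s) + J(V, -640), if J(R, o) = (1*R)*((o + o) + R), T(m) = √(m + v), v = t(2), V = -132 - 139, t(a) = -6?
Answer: 420321 + 2*√30 ≈ 4.2033e+5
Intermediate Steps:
V = -271
v = -6
T(m) = √(-6 + m) (T(m) = √(m - 6) = √(-6 + m))
J(R, o) = R*(R + 2*o) (J(R, o) = R*(2*o + R) = R*(R + 2*o))
T(s) + J(V, -640) = √(-6 + 126) - 271*(-271 + 2*(-640)) = √120 - 271*(-271 - 1280) = 2*√30 - 271*(-1551) = 2*√30 + 420321 = 420321 + 2*√30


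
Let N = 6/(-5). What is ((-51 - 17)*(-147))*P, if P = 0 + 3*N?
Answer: -179928/5 ≈ -35986.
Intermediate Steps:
N = -6/5 (N = 6*(-⅕) = -6/5 ≈ -1.2000)
P = -18/5 (P = 0 + 3*(-6/5) = 0 - 18/5 = -18/5 ≈ -3.6000)
((-51 - 17)*(-147))*P = ((-51 - 17)*(-147))*(-18/5) = -68*(-147)*(-18/5) = 9996*(-18/5) = -179928/5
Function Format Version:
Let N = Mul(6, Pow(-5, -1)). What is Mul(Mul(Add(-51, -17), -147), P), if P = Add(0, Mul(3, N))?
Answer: Rational(-179928, 5) ≈ -35986.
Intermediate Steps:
N = Rational(-6, 5) (N = Mul(6, Rational(-1, 5)) = Rational(-6, 5) ≈ -1.2000)
P = Rational(-18, 5) (P = Add(0, Mul(3, Rational(-6, 5))) = Add(0, Rational(-18, 5)) = Rational(-18, 5) ≈ -3.6000)
Mul(Mul(Add(-51, -17), -147), P) = Mul(Mul(Add(-51, -17), -147), Rational(-18, 5)) = Mul(Mul(-68, -147), Rational(-18, 5)) = Mul(9996, Rational(-18, 5)) = Rational(-179928, 5)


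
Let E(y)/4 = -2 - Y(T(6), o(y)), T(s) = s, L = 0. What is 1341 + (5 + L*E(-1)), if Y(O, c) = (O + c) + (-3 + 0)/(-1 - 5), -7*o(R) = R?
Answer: 1346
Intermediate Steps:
o(R) = -R/7
Y(O, c) = 1/2 + O + c (Y(O, c) = (O + c) - 3/(-6) = (O + c) - 3*(-1/6) = (O + c) + 1/2 = 1/2 + O + c)
E(y) = -34 + 4*y/7 (E(y) = 4*(-2 - (1/2 + 6 - y/7)) = 4*(-2 - (13/2 - y/7)) = 4*(-2 + (-13/2 + y/7)) = 4*(-17/2 + y/7) = -34 + 4*y/7)
1341 + (5 + L*E(-1)) = 1341 + (5 + 0*(-34 + (4/7)*(-1))) = 1341 + (5 + 0*(-34 - 4/7)) = 1341 + (5 + 0*(-242/7)) = 1341 + (5 + 0) = 1341 + 5 = 1346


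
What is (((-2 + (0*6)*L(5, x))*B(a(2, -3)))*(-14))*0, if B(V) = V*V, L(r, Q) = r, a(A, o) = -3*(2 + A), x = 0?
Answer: 0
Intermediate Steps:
a(A, o) = -6 - 3*A
B(V) = V²
(((-2 + (0*6)*L(5, x))*B(a(2, -3)))*(-14))*0 = (((-2 + (0*6)*5)*(-6 - 3*2)²)*(-14))*0 = (((-2 + 0*5)*(-6 - 6)²)*(-14))*0 = (((-2 + 0)*(-12)²)*(-14))*0 = (-2*144*(-14))*0 = -288*(-14)*0 = 4032*0 = 0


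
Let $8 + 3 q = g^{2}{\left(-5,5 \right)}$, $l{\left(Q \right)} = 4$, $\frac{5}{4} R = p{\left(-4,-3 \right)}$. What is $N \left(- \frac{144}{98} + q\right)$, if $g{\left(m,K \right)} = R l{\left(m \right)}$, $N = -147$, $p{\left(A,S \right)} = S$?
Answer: $- \frac{97696}{25} \approx -3907.8$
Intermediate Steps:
$R = - \frac{12}{5}$ ($R = \frac{4}{5} \left(-3\right) = - \frac{12}{5} \approx -2.4$)
$g{\left(m,K \right)} = - \frac{48}{5}$ ($g{\left(m,K \right)} = \left(- \frac{12}{5}\right) 4 = - \frac{48}{5}$)
$q = \frac{2104}{75}$ ($q = - \frac{8}{3} + \frac{\left(- \frac{48}{5}\right)^{2}}{3} = - \frac{8}{3} + \frac{1}{3} \cdot \frac{2304}{25} = - \frac{8}{3} + \frac{768}{25} = \frac{2104}{75} \approx 28.053$)
$N \left(- \frac{144}{98} + q\right) = - 147 \left(- \frac{144}{98} + \frac{2104}{75}\right) = - 147 \left(\left(-144\right) \frac{1}{98} + \frac{2104}{75}\right) = - 147 \left(- \frac{72}{49} + \frac{2104}{75}\right) = \left(-147\right) \frac{97696}{3675} = - \frac{97696}{25}$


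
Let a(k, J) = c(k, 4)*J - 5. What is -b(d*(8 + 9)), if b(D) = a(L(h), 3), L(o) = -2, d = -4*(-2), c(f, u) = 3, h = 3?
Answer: -4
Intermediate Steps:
d = 8
a(k, J) = -5 + 3*J (a(k, J) = 3*J - 5 = -5 + 3*J)
b(D) = 4 (b(D) = -5 + 3*3 = -5 + 9 = 4)
-b(d*(8 + 9)) = -1*4 = -4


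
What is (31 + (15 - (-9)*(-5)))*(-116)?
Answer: -116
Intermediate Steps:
(31 + (15 - (-9)*(-5)))*(-116) = (31 + (15 - 1*45))*(-116) = (31 + (15 - 45))*(-116) = (31 - 30)*(-116) = 1*(-116) = -116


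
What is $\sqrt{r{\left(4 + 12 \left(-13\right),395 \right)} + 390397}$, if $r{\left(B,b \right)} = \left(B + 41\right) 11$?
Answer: $2 \sqrt{97294} \approx 623.84$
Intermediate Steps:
$r{\left(B,b \right)} = 451 + 11 B$ ($r{\left(B,b \right)} = \left(41 + B\right) 11 = 451 + 11 B$)
$\sqrt{r{\left(4 + 12 \left(-13\right),395 \right)} + 390397} = \sqrt{\left(451 + 11 \left(4 + 12 \left(-13\right)\right)\right) + 390397} = \sqrt{\left(451 + 11 \left(4 - 156\right)\right) + 390397} = \sqrt{\left(451 + 11 \left(-152\right)\right) + 390397} = \sqrt{\left(451 - 1672\right) + 390397} = \sqrt{-1221 + 390397} = \sqrt{389176} = 2 \sqrt{97294}$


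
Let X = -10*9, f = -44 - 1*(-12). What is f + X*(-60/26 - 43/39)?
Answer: 3574/13 ≈ 274.92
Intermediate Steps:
f = -32 (f = -44 + 12 = -32)
X = -90
f + X*(-60/26 - 43/39) = -32 - 90*(-60/26 - 43/39) = -32 - 90*(-60*1/26 - 43*1/39) = -32 - 90*(-30/13 - 43/39) = -32 - 90*(-133/39) = -32 + 3990/13 = 3574/13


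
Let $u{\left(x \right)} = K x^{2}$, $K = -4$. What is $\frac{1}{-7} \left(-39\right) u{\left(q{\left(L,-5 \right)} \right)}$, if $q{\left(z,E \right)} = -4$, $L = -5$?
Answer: $- \frac{2496}{7} \approx -356.57$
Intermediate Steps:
$u{\left(x \right)} = - 4 x^{2}$
$\frac{1}{-7} \left(-39\right) u{\left(q{\left(L,-5 \right)} \right)} = \frac{1}{-7} \left(-39\right) \left(- 4 \left(-4\right)^{2}\right) = \left(- \frac{1}{7}\right) \left(-39\right) \left(\left(-4\right) 16\right) = \frac{39}{7} \left(-64\right) = - \frac{2496}{7}$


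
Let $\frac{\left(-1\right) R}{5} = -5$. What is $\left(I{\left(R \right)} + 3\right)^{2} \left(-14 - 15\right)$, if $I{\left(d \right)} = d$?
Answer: $-22736$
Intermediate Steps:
$R = 25$ ($R = \left(-5\right) \left(-5\right) = 25$)
$\left(I{\left(R \right)} + 3\right)^{2} \left(-14 - 15\right) = \left(25 + 3\right)^{2} \left(-14 - 15\right) = 28^{2} \left(-29\right) = 784 \left(-29\right) = -22736$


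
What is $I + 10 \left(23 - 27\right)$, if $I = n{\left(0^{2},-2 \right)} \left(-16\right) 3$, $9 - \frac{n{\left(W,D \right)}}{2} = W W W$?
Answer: $-904$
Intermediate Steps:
$n{\left(W,D \right)} = 18 - 2 W^{3}$ ($n{\left(W,D \right)} = 18 - 2 W W W = 18 - 2 W^{2} W = 18 - 2 W^{3}$)
$I = -864$ ($I = \left(18 - 2 \left(0^{2}\right)^{3}\right) \left(-16\right) 3 = \left(18 - 2 \cdot 0^{3}\right) \left(-16\right) 3 = \left(18 - 0\right) \left(-16\right) 3 = \left(18 + 0\right) \left(-16\right) 3 = 18 \left(-16\right) 3 = \left(-288\right) 3 = -864$)
$I + 10 \left(23 - 27\right) = -864 + 10 \left(23 - 27\right) = -864 + 10 \left(-4\right) = -864 - 40 = -904$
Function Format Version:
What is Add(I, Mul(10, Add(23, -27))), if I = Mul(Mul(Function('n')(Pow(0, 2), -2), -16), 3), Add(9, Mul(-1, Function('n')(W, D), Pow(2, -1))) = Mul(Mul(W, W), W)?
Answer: -904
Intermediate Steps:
Function('n')(W, D) = Add(18, Mul(-2, Pow(W, 3))) (Function('n')(W, D) = Add(18, Mul(-2, Mul(Mul(W, W), W))) = Add(18, Mul(-2, Mul(Pow(W, 2), W))) = Add(18, Mul(-2, Pow(W, 3))))
I = -864 (I = Mul(Mul(Add(18, Mul(-2, Pow(Pow(0, 2), 3))), -16), 3) = Mul(Mul(Add(18, Mul(-2, Pow(0, 3))), -16), 3) = Mul(Mul(Add(18, Mul(-2, 0)), -16), 3) = Mul(Mul(Add(18, 0), -16), 3) = Mul(Mul(18, -16), 3) = Mul(-288, 3) = -864)
Add(I, Mul(10, Add(23, -27))) = Add(-864, Mul(10, Add(23, -27))) = Add(-864, Mul(10, -4)) = Add(-864, -40) = -904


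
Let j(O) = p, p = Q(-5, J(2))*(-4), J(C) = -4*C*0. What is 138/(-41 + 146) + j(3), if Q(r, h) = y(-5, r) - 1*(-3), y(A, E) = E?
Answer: 326/35 ≈ 9.3143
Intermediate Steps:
J(C) = 0
Q(r, h) = 3 + r (Q(r, h) = r - 1*(-3) = r + 3 = 3 + r)
p = 8 (p = (3 - 5)*(-4) = -2*(-4) = 8)
j(O) = 8
138/(-41 + 146) + j(3) = 138/(-41 + 146) + 8 = 138/105 + 8 = 138*(1/105) + 8 = 46/35 + 8 = 326/35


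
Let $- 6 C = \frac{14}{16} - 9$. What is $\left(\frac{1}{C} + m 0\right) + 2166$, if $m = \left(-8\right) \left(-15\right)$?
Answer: $\frac{140838}{65} \approx 2166.7$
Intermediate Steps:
$m = 120$
$C = \frac{65}{48}$ ($C = - \frac{\frac{14}{16} - 9}{6} = - \frac{14 \cdot \frac{1}{16} - 9}{6} = - \frac{\frac{7}{8} - 9}{6} = \left(- \frac{1}{6}\right) \left(- \frac{65}{8}\right) = \frac{65}{48} \approx 1.3542$)
$\left(\frac{1}{C} + m 0\right) + 2166 = \left(\frac{1}{\frac{65}{48}} + 120 \cdot 0\right) + 2166 = \left(\frac{48}{65} + 0\right) + 2166 = \frac{48}{65} + 2166 = \frac{140838}{65}$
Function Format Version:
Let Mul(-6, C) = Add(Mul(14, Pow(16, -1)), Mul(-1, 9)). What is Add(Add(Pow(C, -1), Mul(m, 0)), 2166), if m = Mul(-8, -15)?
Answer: Rational(140838, 65) ≈ 2166.7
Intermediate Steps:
m = 120
C = Rational(65, 48) (C = Mul(Rational(-1, 6), Add(Mul(14, Pow(16, -1)), Mul(-1, 9))) = Mul(Rational(-1, 6), Add(Mul(14, Rational(1, 16)), -9)) = Mul(Rational(-1, 6), Add(Rational(7, 8), -9)) = Mul(Rational(-1, 6), Rational(-65, 8)) = Rational(65, 48) ≈ 1.3542)
Add(Add(Pow(C, -1), Mul(m, 0)), 2166) = Add(Add(Pow(Rational(65, 48), -1), Mul(120, 0)), 2166) = Add(Add(Rational(48, 65), 0), 2166) = Add(Rational(48, 65), 2166) = Rational(140838, 65)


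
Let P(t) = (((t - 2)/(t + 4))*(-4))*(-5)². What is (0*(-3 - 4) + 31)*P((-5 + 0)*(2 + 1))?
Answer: -52700/11 ≈ -4790.9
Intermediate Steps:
P(t) = -100*(-2 + t)/(4 + t) (P(t) = (((-2 + t)/(4 + t))*(-4))*25 = -4*(-2 + t)/(4 + t)*25 = -100*(-2 + t)/(4 + t))
(0*(-3 - 4) + 31)*P((-5 + 0)*(2 + 1)) = (0*(-3 - 4) + 31)*(100*(2 - (-5 + 0)*(2 + 1))/(4 + (-5 + 0)*(2 + 1))) = (0*(-7) + 31)*(100*(2 - (-5)*3)/(4 - 5*3)) = (0 + 31)*(100*(2 - 1*(-15))/(4 - 15)) = 31*(100*(2 + 15)/(-11)) = 31*(100*(-1/11)*17) = 31*(-1700/11) = -52700/11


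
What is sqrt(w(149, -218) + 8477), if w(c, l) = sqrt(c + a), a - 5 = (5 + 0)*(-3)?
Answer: sqrt(8477 + sqrt(139)) ≈ 92.135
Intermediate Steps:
a = -10 (a = 5 + (5 + 0)*(-3) = 5 + 5*(-3) = 5 - 15 = -10)
w(c, l) = sqrt(-10 + c) (w(c, l) = sqrt(c - 10) = sqrt(-10 + c))
sqrt(w(149, -218) + 8477) = sqrt(sqrt(-10 + 149) + 8477) = sqrt(sqrt(139) + 8477) = sqrt(8477 + sqrt(139))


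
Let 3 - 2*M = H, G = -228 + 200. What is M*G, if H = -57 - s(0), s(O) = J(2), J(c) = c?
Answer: -868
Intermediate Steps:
s(O) = 2
G = -28
H = -59 (H = -57 - 1*2 = -57 - 2 = -59)
M = 31 (M = 3/2 - ½*(-59) = 3/2 + 59/2 = 31)
M*G = 31*(-28) = -868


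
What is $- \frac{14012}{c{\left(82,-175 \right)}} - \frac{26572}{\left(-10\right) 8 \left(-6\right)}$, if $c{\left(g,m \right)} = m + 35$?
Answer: $\frac{37571}{840} \approx 44.727$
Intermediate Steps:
$c{\left(g,m \right)} = 35 + m$
$- \frac{14012}{c{\left(82,-175 \right)}} - \frac{26572}{\left(-10\right) 8 \left(-6\right)} = - \frac{14012}{35 - 175} - \frac{26572}{\left(-10\right) 8 \left(-6\right)} = - \frac{14012}{-140} - \frac{26572}{\left(-80\right) \left(-6\right)} = \left(-14012\right) \left(- \frac{1}{140}\right) - \frac{26572}{480} = \frac{3503}{35} - \frac{6643}{120} = \frac{37571}{840}$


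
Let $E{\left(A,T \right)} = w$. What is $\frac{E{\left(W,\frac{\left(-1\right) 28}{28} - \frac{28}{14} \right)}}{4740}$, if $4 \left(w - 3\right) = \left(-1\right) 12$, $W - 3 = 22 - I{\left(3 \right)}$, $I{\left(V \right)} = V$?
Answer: $0$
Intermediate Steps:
$W = 22$ ($W = 3 + \left(22 - 3\right) = 3 + 19 = 22$)
$w = 0$ ($w = 3 + \frac{\left(-1\right) 12}{4} = 3 + \frac{1}{4} \left(-12\right) = 3 - 3 = 0$)
$E{\left(A,T \right)} = 0$
$\frac{E{\left(W,\frac{\left(-1\right) 28}{28} - \frac{28}{14} \right)}}{4740} = \frac{0}{4740} = 0 \cdot \frac{1}{4740} = 0$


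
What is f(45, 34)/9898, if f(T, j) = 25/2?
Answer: 25/19796 ≈ 0.0012629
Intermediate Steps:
f(T, j) = 25/2 (f(T, j) = (½)*25 = 25/2)
f(45, 34)/9898 = (25/2)/9898 = (25/2)*(1/9898) = 25/19796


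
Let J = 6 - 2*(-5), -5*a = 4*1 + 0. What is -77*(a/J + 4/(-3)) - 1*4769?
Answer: -279749/60 ≈ -4662.5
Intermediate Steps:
a = -⅘ (a = -(4*1 + 0)/5 = -(4 + 0)/5 = -⅕*4 = -⅘ ≈ -0.80000)
J = 16 (J = 6 + 10 = 16)
-77*(a/J + 4/(-3)) - 1*4769 = -77*(-⅘/16 + 4/(-3)) - 1*4769 = -77*(-⅘*1/16 + 4*(-⅓)) - 4769 = -77*(-1/20 - 4/3) - 4769 = -77*(-83/60) - 4769 = 6391/60 - 4769 = -279749/60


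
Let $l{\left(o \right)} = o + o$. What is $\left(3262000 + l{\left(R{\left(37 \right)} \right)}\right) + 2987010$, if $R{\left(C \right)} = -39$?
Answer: $6248932$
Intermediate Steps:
$l{\left(o \right)} = 2 o$
$\left(3262000 + l{\left(R{\left(37 \right)} \right)}\right) + 2987010 = \left(3262000 + 2 \left(-39\right)\right) + 2987010 = \left(3262000 - 78\right) + 2987010 = 3261922 + 2987010 = 6248932$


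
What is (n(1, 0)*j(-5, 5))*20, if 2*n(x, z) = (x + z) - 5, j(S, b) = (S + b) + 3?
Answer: -120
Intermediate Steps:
j(S, b) = 3 + S + b
n(x, z) = -5/2 + x/2 + z/2 (n(x, z) = ((x + z) - 5)/2 = (-5 + x + z)/2 = -5/2 + x/2 + z/2)
(n(1, 0)*j(-5, 5))*20 = ((-5/2 + (½)*1 + (½)*0)*(3 - 5 + 5))*20 = ((-5/2 + ½ + 0)*3)*20 = -2*3*20 = -6*20 = -120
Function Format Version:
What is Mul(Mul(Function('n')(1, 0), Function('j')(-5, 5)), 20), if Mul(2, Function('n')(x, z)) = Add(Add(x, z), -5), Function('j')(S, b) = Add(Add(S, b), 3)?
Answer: -120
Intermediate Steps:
Function('j')(S, b) = Add(3, S, b)
Function('n')(x, z) = Add(Rational(-5, 2), Mul(Rational(1, 2), x), Mul(Rational(1, 2), z)) (Function('n')(x, z) = Mul(Rational(1, 2), Add(Add(x, z), -5)) = Mul(Rational(1, 2), Add(-5, x, z)) = Add(Rational(-5, 2), Mul(Rational(1, 2), x), Mul(Rational(1, 2), z)))
Mul(Mul(Function('n')(1, 0), Function('j')(-5, 5)), 20) = Mul(Mul(Add(Rational(-5, 2), Mul(Rational(1, 2), 1), Mul(Rational(1, 2), 0)), Add(3, -5, 5)), 20) = Mul(Mul(Add(Rational(-5, 2), Rational(1, 2), 0), 3), 20) = Mul(Mul(-2, 3), 20) = Mul(-6, 20) = -120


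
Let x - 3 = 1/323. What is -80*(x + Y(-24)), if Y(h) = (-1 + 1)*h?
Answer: -77600/323 ≈ -240.25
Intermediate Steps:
x = 970/323 (x = 3 + 1/323 = 970/323 ≈ 3.0031)
Y(h) = 0 (Y(h) = 0*h = 0)
-80*(x + Y(-24)) = -80*(970/323 + 0) = -80*970/323 = -77600/323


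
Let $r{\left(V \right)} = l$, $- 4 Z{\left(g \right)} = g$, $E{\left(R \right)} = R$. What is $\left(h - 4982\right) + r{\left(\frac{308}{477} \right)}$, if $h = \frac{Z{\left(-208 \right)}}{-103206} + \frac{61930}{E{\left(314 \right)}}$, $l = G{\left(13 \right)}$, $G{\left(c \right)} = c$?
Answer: $- \frac{38659320386}{8101671} \approx -4771.8$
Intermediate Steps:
$Z{\left(g \right)} = - \frac{g}{4}$
$l = 13$
$r{\left(V \right)} = 13$
$h = \frac{1597882813}{8101671}$ ($h = \frac{\left(- \frac{1}{4}\right) \left(-208\right)}{-103206} + \frac{61930}{314} = 52 \left(- \frac{1}{103206}\right) + 61930 \cdot \frac{1}{314} = - \frac{26}{51603} + \frac{30965}{157} = \frac{1597882813}{8101671} \approx 197.23$)
$\left(h - 4982\right) + r{\left(\frac{308}{477} \right)} = \left(\frac{1597882813}{8101671} - 4982\right) + 13 = - \frac{38764642109}{8101671} + 13 = - \frac{38659320386}{8101671}$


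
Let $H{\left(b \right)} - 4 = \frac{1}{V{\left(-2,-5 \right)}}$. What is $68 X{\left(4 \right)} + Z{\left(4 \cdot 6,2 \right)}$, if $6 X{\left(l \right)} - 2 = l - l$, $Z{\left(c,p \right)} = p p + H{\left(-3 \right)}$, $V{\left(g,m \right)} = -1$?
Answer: $\frac{89}{3} \approx 29.667$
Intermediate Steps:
$H{\left(b \right)} = 3$ ($H{\left(b \right)} = 4 + \frac{1}{-1} = 4 - 1 = 3$)
$Z{\left(c,p \right)} = 3 + p^{2}$ ($Z{\left(c,p \right)} = p p + 3 = p^{2} + 3 = 3 + p^{2}$)
$X{\left(l \right)} = \frac{1}{3}$ ($X{\left(l \right)} = \frac{1}{3} + \frac{l - l}{6} = \frac{1}{3} + \frac{1}{6} \cdot 0 = \frac{1}{3} + 0 = \frac{1}{3}$)
$68 X{\left(4 \right)} + Z{\left(4 \cdot 6,2 \right)} = 68 \cdot \frac{1}{3} + \left(3 + 2^{2}\right) = \frac{68}{3} + \left(3 + 4\right) = \frac{68}{3} + 7 = \frac{89}{3}$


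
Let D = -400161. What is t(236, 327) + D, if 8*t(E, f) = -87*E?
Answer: -805455/2 ≈ -4.0273e+5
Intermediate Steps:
t(E, f) = -87*E/8 (t(E, f) = (-87*E)/8 = -87*E/8)
t(236, 327) + D = -87/8*236 - 400161 = -5133/2 - 400161 = -805455/2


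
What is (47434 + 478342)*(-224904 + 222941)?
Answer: -1032098288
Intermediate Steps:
(47434 + 478342)*(-224904 + 222941) = 525776*(-1963) = -1032098288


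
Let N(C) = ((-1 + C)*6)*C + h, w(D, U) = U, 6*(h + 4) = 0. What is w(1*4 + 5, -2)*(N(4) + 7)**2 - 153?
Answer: -11403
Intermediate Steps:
h = -4 (h = -4 + (1/6)*0 = -4 + 0 = -4)
N(C) = -4 + C*(-6 + 6*C) (N(C) = ((-1 + C)*6)*C - 4 = (-6 + 6*C)*C - 4 = C*(-6 + 6*C) - 4 = -4 + C*(-6 + 6*C))
w(1*4 + 5, -2)*(N(4) + 7)**2 - 153 = -2*((-4 - 6*4 + 6*4**2) + 7)**2 - 153 = -2*((-4 - 24 + 6*16) + 7)**2 - 153 = -2*((-4 - 24 + 96) + 7)**2 - 153 = -2*(68 + 7)**2 - 153 = -2*75**2 - 153 = -2*5625 - 153 = -11250 - 153 = -11403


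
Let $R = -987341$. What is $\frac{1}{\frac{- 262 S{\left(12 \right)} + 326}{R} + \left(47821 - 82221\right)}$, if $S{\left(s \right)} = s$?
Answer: $- \frac{987341}{33964527582} \approx -2.907 \cdot 10^{-5}$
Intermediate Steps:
$\frac{1}{\frac{- 262 S{\left(12 \right)} + 326}{R} + \left(47821 - 82221\right)} = \frac{1}{\frac{\left(-262\right) 12 + 326}{-987341} + \left(47821 - 82221\right)} = \frac{1}{\left(-3144 + 326\right) \left(- \frac{1}{987341}\right) - 34400} = \frac{1}{\left(-2818\right) \left(- \frac{1}{987341}\right) - 34400} = \frac{1}{\frac{2818}{987341} - 34400} = \frac{1}{- \frac{33964527582}{987341}} = - \frac{987341}{33964527582}$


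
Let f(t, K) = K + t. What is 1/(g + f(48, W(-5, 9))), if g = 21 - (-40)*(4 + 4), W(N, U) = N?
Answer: 1/384 ≈ 0.0026042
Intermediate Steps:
g = 341 (g = 21 - (-40)*8 = 21 - 40*(-8) = 21 + 320 = 341)
1/(g + f(48, W(-5, 9))) = 1/(341 + (-5 + 48)) = 1/(341 + 43) = 1/384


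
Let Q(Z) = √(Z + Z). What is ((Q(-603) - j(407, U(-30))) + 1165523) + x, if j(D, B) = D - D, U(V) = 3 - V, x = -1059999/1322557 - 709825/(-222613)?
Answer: 343152098006723781/294418381441 + 3*I*√134 ≈ 1.1655e+6 + 34.728*I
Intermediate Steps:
x = 702814465138/294418381441 (x = -1059999*1/1322557 - 709825*(-1/222613) = -1059999/1322557 + 709825/222613 = 702814465138/294418381441 ≈ 2.3871)
Q(Z) = √2*√Z (Q(Z) = √(2*Z) = √2*√Z)
j(D, B) = 0
((Q(-603) - j(407, U(-30))) + 1165523) + x = ((√2*√(-603) - 1*0) + 1165523) + 702814465138/294418381441 = ((√2*(3*I*√67) + 0) + 1165523) + 702814465138/294418381441 = ((3*I*√134 + 0) + 1165523) + 702814465138/294418381441 = (3*I*√134 + 1165523) + 702814465138/294418381441 = (1165523 + 3*I*√134) + 702814465138/294418381441 = 343152098006723781/294418381441 + 3*I*√134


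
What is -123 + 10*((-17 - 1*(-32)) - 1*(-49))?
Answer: 517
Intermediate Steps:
-123 + 10*((-17 - 1*(-32)) - 1*(-49)) = -123 + 10*((-17 + 32) + 49) = -123 + 10*(15 + 49) = -123 + 10*64 = -123 + 640 = 517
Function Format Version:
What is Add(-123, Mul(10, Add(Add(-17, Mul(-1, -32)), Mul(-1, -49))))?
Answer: 517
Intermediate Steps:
Add(-123, Mul(10, Add(Add(-17, Mul(-1, -32)), Mul(-1, -49)))) = Add(-123, Mul(10, Add(Add(-17, 32), 49))) = Add(-123, Mul(10, Add(15, 49))) = Add(-123, Mul(10, 64)) = Add(-123, 640) = 517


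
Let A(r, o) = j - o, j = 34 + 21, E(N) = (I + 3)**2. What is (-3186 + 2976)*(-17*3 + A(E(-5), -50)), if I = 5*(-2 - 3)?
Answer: -11340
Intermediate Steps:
I = -25 (I = 5*(-5) = -25)
E(N) = 484 (E(N) = (-25 + 3)**2 = (-22)**2 = 484)
j = 55
A(r, o) = 55 - o
(-3186 + 2976)*(-17*3 + A(E(-5), -50)) = (-3186 + 2976)*(-17*3 + (55 - 1*(-50))) = -210*(-51 + (55 + 50)) = -210*(-51 + 105) = -210*54 = -11340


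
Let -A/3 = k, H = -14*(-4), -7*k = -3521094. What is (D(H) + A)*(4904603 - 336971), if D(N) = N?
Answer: -48247394376480/7 ≈ -6.8925e+12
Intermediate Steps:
k = 3521094/7 (k = -⅐*(-3521094) = 3521094/7 ≈ 5.0301e+5)
H = 56
A = -10563282/7 (A = -3*3521094/7 = -10563282/7 ≈ -1.5090e+6)
(D(H) + A)*(4904603 - 336971) = (56 - 10563282/7)*(4904603 - 336971) = -10562890/7*4567632 = -48247394376480/7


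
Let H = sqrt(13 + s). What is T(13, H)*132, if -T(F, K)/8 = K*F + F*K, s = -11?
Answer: -27456*sqrt(2) ≈ -38829.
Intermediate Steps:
H = sqrt(2) (H = sqrt(13 - 11) = sqrt(2) ≈ 1.4142)
T(F, K) = -16*F*K (T(F, K) = -8*(K*F + F*K) = -8*(F*K + F*K) = -16*F*K)
T(13, H)*132 = -16*13*sqrt(2)*132 = -208*sqrt(2)*132 = -27456*sqrt(2)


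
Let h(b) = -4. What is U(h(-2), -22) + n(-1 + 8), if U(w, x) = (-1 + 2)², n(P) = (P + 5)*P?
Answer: 85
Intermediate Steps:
n(P) = P*(5 + P) (n(P) = (5 + P)*P = P*(5 + P))
U(w, x) = 1 (U(w, x) = 1² = 1)
U(h(-2), -22) + n(-1 + 8) = 1 + (-1 + 8)*(5 + (-1 + 8)) = 1 + 7*(5 + 7) = 1 + 7*12 = 1 + 84 = 85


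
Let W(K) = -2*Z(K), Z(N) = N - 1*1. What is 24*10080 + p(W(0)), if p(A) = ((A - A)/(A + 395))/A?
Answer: 241920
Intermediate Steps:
Z(N) = -1 + N (Z(N) = N - 1 = -1 + N)
W(K) = 2 - 2*K (W(K) = -2*(-1 + K) = 2 - 2*K)
p(A) = 0 (p(A) = (0/(395 + A))/A = 0/A = 0)
24*10080 + p(W(0)) = 24*10080 + 0 = 241920 + 0 = 241920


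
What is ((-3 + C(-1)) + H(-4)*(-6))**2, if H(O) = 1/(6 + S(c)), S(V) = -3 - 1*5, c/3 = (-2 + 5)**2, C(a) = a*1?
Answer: 1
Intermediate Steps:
C(a) = a
c = 27 (c = 3*(-2 + 5)**2 = 3*3**2 = 3*9 = 27)
S(V) = -8 (S(V) = -3 - 5 = -8)
H(O) = -1/2 (H(O) = 1/(6 - 8) = 1/(-2) = -1/2)
((-3 + C(-1)) + H(-4)*(-6))**2 = ((-3 - 1) - 1/2*(-6))**2 = (-4 + 3)**2 = (-1)**2 = 1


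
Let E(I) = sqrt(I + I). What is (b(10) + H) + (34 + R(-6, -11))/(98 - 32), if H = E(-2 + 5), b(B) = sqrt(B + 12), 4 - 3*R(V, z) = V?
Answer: 56/99 + sqrt(6) + sqrt(22) ≈ 7.7056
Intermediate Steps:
R(V, z) = 4/3 - V/3
E(I) = sqrt(2)*sqrt(I) (E(I) = sqrt(2*I) = sqrt(2)*sqrt(I))
b(B) = sqrt(12 + B)
H = sqrt(6) (H = sqrt(2)*sqrt(-2 + 5) = sqrt(2)*sqrt(3) = sqrt(6) ≈ 2.4495)
(b(10) + H) + (34 + R(-6, -11))/(98 - 32) = (sqrt(12 + 10) + sqrt(6)) + (34 + (4/3 - 1/3*(-6)))/(98 - 32) = (sqrt(22) + sqrt(6)) + (34 + (4/3 + 2))/66 = (sqrt(6) + sqrt(22)) + (34 + 10/3)*(1/66) = (sqrt(6) + sqrt(22)) + (112/3)*(1/66) = (sqrt(6) + sqrt(22)) + 56/99 = 56/99 + sqrt(6) + sqrt(22)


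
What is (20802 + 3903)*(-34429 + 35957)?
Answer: 37749240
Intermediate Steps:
(20802 + 3903)*(-34429 + 35957) = 24705*1528 = 37749240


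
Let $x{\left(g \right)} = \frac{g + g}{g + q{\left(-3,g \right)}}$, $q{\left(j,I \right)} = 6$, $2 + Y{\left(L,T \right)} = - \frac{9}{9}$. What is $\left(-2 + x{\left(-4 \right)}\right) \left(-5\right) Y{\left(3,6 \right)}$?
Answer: $-90$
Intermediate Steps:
$Y{\left(L,T \right)} = -3$ ($Y{\left(L,T \right)} = -2 - \frac{9}{9} = -2 - 1 = -3$)
$x{\left(g \right)} = \frac{2 g}{6 + g}$ ($x{\left(g \right)} = \frac{g + g}{g + 6} = \frac{2 g}{6 + g}$)
$\left(-2 + x{\left(-4 \right)}\right) \left(-5\right) Y{\left(3,6 \right)} = \left(-2 + 2 \left(-4\right) \frac{1}{6 - 4}\right) \left(-5\right) \left(-3\right) = \left(-2 + 2 \left(-4\right) \frac{1}{2}\right) \left(-5\right) \left(-3\right) = \left(-2 - 4\right) \left(-5\right) \left(-3\right) = \left(-6\right) \left(-5\right) \left(-3\right) = 30 \left(-3\right) = -90$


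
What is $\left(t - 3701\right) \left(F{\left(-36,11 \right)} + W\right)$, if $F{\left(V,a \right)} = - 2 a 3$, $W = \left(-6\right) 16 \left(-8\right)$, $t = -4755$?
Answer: $-5936112$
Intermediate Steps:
$W = 768$ ($W = \left(-96\right) \left(-8\right) = 768$)
$F{\left(V,a \right)} = - 6 a$
$\left(t - 3701\right) \left(F{\left(-36,11 \right)} + W\right) = \left(-4755 - 3701\right) \left(\left(-6\right) 11 + 768\right) = - 8456 \left(-66 + 768\right) = \left(-8456\right) 702 = -5936112$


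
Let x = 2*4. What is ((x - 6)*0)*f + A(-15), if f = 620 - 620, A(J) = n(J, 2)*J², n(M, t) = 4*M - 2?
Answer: -13950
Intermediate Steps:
x = 8
n(M, t) = -2 + 4*M
A(J) = J²*(-2 + 4*J) (A(J) = (-2 + 4*J)*J² = J²*(-2 + 4*J))
f = 0
((x - 6)*0)*f + A(-15) = ((8 - 6)*0)*0 + (-15)²*(-2 + 4*(-15)) = (2*0)*0 + 225*(-2 - 60) = 0*0 + 225*(-62) = 0 - 13950 = -13950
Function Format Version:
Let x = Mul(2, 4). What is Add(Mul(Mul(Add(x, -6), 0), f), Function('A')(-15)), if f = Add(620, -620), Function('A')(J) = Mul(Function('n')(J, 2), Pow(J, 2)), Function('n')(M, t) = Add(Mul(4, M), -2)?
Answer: -13950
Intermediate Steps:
x = 8
Function('n')(M, t) = Add(-2, Mul(4, M))
Function('A')(J) = Mul(Pow(J, 2), Add(-2, Mul(4, J))) (Function('A')(J) = Mul(Add(-2, Mul(4, J)), Pow(J, 2)) = Mul(Pow(J, 2), Add(-2, Mul(4, J))))
f = 0
Add(Mul(Mul(Add(x, -6), 0), f), Function('A')(-15)) = Add(Mul(Mul(Add(8, -6), 0), 0), Mul(Pow(-15, 2), Add(-2, Mul(4, -15)))) = Add(Mul(Mul(2, 0), 0), Mul(225, Add(-2, -60))) = Add(Mul(0, 0), Mul(225, -62)) = Add(0, -13950) = -13950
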